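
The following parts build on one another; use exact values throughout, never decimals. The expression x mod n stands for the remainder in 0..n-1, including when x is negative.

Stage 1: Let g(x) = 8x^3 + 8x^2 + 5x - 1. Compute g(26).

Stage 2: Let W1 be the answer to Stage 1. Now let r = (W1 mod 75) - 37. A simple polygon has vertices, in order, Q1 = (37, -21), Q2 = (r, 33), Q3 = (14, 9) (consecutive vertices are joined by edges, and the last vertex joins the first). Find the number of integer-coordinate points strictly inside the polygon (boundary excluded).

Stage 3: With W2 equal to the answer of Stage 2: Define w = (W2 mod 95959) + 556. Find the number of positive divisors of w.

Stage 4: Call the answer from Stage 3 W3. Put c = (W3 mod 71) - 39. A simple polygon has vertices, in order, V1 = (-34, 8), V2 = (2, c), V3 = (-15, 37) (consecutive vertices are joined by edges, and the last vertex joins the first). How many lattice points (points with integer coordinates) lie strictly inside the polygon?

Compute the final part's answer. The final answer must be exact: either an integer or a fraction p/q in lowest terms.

Stage 1: 8*(26)^3 + 8*(26)^2 + 5*(26)^1 - 1 = (140608) + (5408) + (130) + (-1) = 146145; answer 146145
Stage 2: W1 = 146145; r = 8; cross terms: (37*33 - 8*-21)=1389, (8*9 - 14*33)=-390, (14*-21 - 37*9)=-627; twice the area = |372| = 372; area = 186; boundary points = 1 + 6 + 1 = 8; strictly interior points = area - boundary/2 + 1 = 183; answer 183
Stage 3: W2 = 183; w = 739; 739 is prime, so its only divisors are 1 and 739; count = 2; answer 2
Stage 4: W3 = 2; c = -37; cross terms: (-34*-37 - 2*8)=1242, (2*37 - -15*-37)=-481, (-15*8 - -34*37)=1138; twice the area = |1899| = 1899; area = 1899/2; boundary points = 9 + 1 + 1 = 11; strictly interior points = area - boundary/2 + 1 = 945; answer 945

945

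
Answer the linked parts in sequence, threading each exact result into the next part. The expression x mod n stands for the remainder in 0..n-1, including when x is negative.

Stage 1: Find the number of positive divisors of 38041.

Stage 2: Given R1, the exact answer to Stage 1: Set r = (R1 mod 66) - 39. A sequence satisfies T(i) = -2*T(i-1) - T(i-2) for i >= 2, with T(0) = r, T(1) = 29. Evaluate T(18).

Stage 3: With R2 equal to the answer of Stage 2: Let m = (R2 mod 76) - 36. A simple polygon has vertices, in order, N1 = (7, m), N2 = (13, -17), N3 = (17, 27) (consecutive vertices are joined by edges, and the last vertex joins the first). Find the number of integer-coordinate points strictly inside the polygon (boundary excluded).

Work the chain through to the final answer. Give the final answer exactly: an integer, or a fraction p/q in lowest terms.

231

Stage 1: 38041 = 109 * 349; number of divisors = (1+1) * (1+1) = 4; answer 4
Stage 2: R1 = 4; r = -35; T(2) = -2*(29) - 1*(-35) = -23; iterating: T(2)=-23, T(3)=17, T(4)=-11, T(5)=5, T(6)=1, T(7)=-7, T(8)=13, T(9)=-19, T(10)=25, T(11)=-31, T(12)=37, T(13)=-43, T(14)=49, T(15)=-55, T(16)=61, T(17)=-67, T(18)=73; answer 73
Stage 3: R2 = 73; m = 37; cross terms: (7*-17 - 13*37)=-600, (13*27 - 17*-17)=640, (17*37 - 7*27)=440; twice the area = |480| = 480; area = 240; boundary points = 6 + 4 + 10 = 20; strictly interior points = area - boundary/2 + 1 = 231; answer 231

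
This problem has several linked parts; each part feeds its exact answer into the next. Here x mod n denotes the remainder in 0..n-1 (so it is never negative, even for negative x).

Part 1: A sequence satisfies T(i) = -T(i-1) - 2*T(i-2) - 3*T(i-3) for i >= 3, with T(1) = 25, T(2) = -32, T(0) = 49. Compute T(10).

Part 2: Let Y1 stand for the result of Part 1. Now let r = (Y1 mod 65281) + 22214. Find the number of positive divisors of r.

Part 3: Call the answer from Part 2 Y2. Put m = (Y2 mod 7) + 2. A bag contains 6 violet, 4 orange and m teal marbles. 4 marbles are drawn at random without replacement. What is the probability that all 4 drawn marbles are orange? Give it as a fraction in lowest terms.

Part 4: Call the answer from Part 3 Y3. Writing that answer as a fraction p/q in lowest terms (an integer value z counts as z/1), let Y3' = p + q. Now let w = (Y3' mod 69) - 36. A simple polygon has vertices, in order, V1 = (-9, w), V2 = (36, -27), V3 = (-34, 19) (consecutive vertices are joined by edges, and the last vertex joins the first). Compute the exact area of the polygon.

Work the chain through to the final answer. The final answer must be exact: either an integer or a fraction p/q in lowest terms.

Part 1: T(3) = -1*(-32) - 2*(25) - 3*(49) = -165; iterating: T(3)=-165, T(4)=154, T(5)=272, T(6)=-85, T(7)=-921, T(8)=275, T(9)=1822, T(10)=391; answer 391
Part 2: Y1 = 391; r = 22605; 22605 = 3 * 5 * 11 * 137; number of divisors = (1+1) * (1+1) * (1+1) * (1+1) = 16; answer 16
Part 3: Y2 = 16; m = 4; total draws C(14,4) = 1001; favorable C(4,4) = 1; P = 1/1001; answer 1/1001
Part 4: Y3 = 1/1001; threaded value p + q = 1002; w = 0; cross terms: (-9*-27 - 36*0)=243, (36*19 - -34*-27)=-234, (-34*0 - -9*19)=171; twice the area = |180| = 180; area = 90; answer 90

90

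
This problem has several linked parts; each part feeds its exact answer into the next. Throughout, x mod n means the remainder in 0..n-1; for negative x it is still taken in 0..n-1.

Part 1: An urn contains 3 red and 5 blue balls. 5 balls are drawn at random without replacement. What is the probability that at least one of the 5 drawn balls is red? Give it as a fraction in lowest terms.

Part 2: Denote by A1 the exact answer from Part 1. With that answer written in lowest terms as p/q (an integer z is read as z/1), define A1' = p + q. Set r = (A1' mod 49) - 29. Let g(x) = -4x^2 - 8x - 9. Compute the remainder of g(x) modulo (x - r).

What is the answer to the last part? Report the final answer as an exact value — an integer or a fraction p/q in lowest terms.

Part 1: total draws C(8,5) = 56; complement C(5,5) = 1; favorable 56 - 1 = 55; P = 55/56; answer 55/56
Part 2: A1 = 55/56; threaded value p + q = 111; r = -16; remainder = value at the root: -4*(-16)^2 - 8*(-16)^1 - 9 = (-1024) + (128) + (-9) = -905; answer -905

-905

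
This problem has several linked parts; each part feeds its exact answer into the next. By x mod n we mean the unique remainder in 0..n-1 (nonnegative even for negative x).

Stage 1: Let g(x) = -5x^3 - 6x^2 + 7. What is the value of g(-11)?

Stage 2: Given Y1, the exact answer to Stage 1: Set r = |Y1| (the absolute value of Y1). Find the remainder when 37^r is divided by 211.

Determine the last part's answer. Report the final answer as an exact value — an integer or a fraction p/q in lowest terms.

Stage 1: -5*(-11)^3 - 6*(-11)^2 + 7 = (6655) + (-726) + (7) = 5936; answer 5936
Stage 2: Y1 = 5936; r = 5936; squarings mod 211: 37^1=37, 37^2=103, 37^4=59, 37^8=105, 37^16=53, 37^32=66, 37^64=136, 37^128=139, 37^256=120, 37^512=52, 37^1024=172, 37^2048=44, 37^4096=37; 37^5936 = 37^16 * 37^32 * 37^256 * 37^512 * 37^1024 * 37^4096 = 150 (mod 211); answer 150

150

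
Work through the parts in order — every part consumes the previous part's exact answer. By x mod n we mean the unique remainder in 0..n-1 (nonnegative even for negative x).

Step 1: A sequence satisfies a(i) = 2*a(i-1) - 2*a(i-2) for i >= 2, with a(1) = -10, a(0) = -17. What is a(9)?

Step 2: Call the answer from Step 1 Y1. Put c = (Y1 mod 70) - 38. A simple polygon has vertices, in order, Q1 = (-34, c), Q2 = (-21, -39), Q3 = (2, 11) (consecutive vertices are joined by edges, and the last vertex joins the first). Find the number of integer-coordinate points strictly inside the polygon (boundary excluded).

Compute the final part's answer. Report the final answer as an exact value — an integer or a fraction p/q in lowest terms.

911

Step 1: a(2) = 2*(-10) - 2*(-17) = 14; iterating: a(2)=14, a(3)=48, a(4)=68, a(5)=40, a(6)=-56, a(7)=-192, a(8)=-272, a(9)=-160; answer -160
Step 2: Y1 = -160; c = 12; cross terms: (-34*-39 - -21*12)=1578, (-21*11 - 2*-39)=-153, (2*12 - -34*11)=398; twice the area = |1823| = 1823; area = 1823/2; boundary points = 1 + 1 + 1 = 3; strictly interior points = area - boundary/2 + 1 = 911; answer 911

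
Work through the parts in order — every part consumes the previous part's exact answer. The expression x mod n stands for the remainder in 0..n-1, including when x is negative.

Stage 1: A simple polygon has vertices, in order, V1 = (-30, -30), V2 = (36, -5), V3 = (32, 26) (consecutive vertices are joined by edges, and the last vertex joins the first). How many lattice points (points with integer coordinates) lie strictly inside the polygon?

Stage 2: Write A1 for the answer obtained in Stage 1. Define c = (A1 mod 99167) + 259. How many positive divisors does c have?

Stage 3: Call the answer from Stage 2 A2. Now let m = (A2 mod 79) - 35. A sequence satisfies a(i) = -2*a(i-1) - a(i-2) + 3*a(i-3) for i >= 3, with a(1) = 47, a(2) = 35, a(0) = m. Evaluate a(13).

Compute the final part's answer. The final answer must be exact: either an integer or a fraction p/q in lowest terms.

Stage 1: cross terms: (-30*-5 - 36*-30)=1230, (36*26 - 32*-5)=1096, (32*-30 - -30*26)=-180; twice the area = |2146| = 2146; area = 1073; boundary points = 1 + 1 + 2 = 4; strictly interior points = area - boundary/2 + 1 = 1072; answer 1072
Stage 2: A1 = 1072; c = 1331; 1331 = 11^3; number of divisors = (3+1) = 4; answer 4
Stage 3: A2 = 4; m = -31; a(3) = -2*(35) - 1*(47) + 3*(-31) = -210; iterating: a(3)=-210, a(4)=526, a(5)=-737, a(6)=318, a(7)=1679, a(8)=-5887, a(9)=11049, a(10)=-11174, a(11)=-6362, a(12)=57045, a(13)=-141250; answer -141250

-141250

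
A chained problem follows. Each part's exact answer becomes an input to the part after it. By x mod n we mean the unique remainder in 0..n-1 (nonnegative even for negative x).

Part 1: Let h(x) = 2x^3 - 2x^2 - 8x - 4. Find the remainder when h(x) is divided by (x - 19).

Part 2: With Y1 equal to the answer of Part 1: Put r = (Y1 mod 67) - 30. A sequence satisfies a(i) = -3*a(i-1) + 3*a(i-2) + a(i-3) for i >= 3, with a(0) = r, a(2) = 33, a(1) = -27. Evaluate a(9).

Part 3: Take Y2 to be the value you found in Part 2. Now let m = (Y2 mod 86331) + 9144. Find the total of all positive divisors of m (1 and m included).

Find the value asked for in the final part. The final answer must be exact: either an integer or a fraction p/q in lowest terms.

33516

Part 1: remainder = value at the root: 2*(19)^3 - 2*(19)^2 - 8*(19)^1 - 4 = (13718) + (-722) + (-152) + (-4) = 12840; answer 12840
Part 2: Y1 = 12840; r = 13; a(3) = -3*(33) + 3*(-27) + 1*(13) = -167; iterating: a(3)=-167, a(4)=573, a(5)=-2187, a(6)=8113, a(7)=-30327, a(8)=113133, a(9)=-422267; answer -422267
Part 3: Y2 = -422267; m = 18532; 18532 = 2^2 * 41 * 113; sigma = (1 + 2 + 4) * (1 + 41) * (1 + 113) = 7 * 42 * 114 = 33516; answer 33516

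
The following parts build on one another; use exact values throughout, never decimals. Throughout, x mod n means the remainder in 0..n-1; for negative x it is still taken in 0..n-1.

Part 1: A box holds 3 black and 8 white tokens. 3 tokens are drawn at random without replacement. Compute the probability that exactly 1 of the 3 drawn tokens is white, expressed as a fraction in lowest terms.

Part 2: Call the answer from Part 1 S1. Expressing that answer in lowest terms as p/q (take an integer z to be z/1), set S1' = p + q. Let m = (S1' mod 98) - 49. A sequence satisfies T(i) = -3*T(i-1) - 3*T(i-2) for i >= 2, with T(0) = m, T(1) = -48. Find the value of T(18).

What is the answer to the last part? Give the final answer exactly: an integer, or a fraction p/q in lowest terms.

-275562

Part 1: total draws C(11,3) = 165; favorable C(8,1)*C(3,2) = 24; P = 8/55; answer 8/55
Part 2: S1 = 8/55; threaded value p + q = 63; m = 14; T(2) = -3*(-48) - 3*(14) = 102; iterating: T(2)=102, T(3)=-162, T(4)=180, T(5)=-54, T(6)=-378, T(7)=1296, T(8)=-2754, T(9)=4374, T(10)=-4860, T(11)=1458, T(12)=10206, T(13)=-34992, T(14)=74358, T(15)=-118098, T(16)=131220, T(17)=-39366, T(18)=-275562; answer -275562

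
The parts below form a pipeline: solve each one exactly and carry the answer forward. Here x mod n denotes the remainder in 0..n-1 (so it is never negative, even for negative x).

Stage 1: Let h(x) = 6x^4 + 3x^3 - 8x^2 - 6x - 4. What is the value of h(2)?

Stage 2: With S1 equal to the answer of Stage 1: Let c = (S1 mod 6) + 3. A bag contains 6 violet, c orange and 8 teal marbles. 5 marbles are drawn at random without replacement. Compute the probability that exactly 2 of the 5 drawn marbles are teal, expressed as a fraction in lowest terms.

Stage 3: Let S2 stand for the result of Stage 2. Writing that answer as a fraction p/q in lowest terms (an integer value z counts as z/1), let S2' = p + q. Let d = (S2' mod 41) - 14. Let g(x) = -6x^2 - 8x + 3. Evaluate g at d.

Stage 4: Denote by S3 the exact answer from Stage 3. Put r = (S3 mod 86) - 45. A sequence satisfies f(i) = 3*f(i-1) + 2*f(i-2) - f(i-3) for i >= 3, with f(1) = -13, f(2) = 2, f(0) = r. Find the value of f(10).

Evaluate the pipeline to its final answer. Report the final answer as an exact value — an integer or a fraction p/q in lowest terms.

Stage 1: 6*(2)^4 + 3*(2)^3 - 8*(2)^2 - 6*(2)^1 - 4 = (96) + (24) + (-32) + (-12) + (-4) = 72; answer 72
Stage 2: S1 = 72; c = 3; total draws C(17,5) = 6188; favorable C(8,2)*C(9,3) = 2352; P = 84/221; answer 84/221
Stage 3: S2 = 84/221; threaded value p + q = 305; d = 4; -6*(4)^2 - 8*(4)^1 + 3 = (-96) + (-32) + (3) = -125; answer -125
Stage 4: S3 = -125; r = 2; f(3) = 3*(2) + 2*(-13) - 1*(2) = -22; iterating: f(3)=-22, f(4)=-49, f(5)=-193, f(6)=-655, f(7)=-2302, f(8)=-8023, f(9)=-28018, f(10)=-97798; answer -97798

-97798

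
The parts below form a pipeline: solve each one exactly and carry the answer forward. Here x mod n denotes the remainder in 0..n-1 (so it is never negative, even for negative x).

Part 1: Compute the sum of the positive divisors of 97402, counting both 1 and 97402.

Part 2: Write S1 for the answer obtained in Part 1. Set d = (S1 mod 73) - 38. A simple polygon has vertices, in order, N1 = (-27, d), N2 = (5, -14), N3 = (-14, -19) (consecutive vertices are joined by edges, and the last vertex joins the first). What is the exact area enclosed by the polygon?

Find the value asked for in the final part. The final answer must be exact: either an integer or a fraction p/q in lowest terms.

Part 1: 97402 = 2 * 31 * 1571; sigma = (1 + 2) * (1 + 31) * (1 + 1571) = 3 * 32 * 1572 = 150912; answer 150912
Part 2: S1 = 150912; d = -17; cross terms: (-27*-14 - 5*-17)=463, (5*-19 - -14*-14)=-291, (-14*-17 - -27*-19)=-275; twice the area = |-103| = 103; area = 103/2; answer 103/2

103/2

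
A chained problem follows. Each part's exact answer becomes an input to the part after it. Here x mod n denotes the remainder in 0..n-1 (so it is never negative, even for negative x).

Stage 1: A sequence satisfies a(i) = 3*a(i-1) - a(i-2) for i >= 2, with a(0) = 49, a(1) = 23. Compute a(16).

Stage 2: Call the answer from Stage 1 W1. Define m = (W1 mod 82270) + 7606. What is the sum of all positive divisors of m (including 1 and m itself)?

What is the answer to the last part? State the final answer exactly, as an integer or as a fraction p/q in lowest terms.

Stage 1: a(2) = 3*(23) - 1*(49) = 20; iterating: a(2)=20, a(3)=37, a(4)=91, a(5)=236, a(6)=617, a(7)=1615, a(8)=4228, a(9)=11069, a(10)=28979, a(11)=75868, a(12)=198625, a(13)=520007, a(14)=1361396, a(15)=3564181, a(16)=9331147; answer 9331147
Stage 2: W1 = 9331147; m = 42243; 42243 = 3 * 14081; sigma = (1 + 3) * (1 + 14081) = 4 * 14082 = 56328; answer 56328

56328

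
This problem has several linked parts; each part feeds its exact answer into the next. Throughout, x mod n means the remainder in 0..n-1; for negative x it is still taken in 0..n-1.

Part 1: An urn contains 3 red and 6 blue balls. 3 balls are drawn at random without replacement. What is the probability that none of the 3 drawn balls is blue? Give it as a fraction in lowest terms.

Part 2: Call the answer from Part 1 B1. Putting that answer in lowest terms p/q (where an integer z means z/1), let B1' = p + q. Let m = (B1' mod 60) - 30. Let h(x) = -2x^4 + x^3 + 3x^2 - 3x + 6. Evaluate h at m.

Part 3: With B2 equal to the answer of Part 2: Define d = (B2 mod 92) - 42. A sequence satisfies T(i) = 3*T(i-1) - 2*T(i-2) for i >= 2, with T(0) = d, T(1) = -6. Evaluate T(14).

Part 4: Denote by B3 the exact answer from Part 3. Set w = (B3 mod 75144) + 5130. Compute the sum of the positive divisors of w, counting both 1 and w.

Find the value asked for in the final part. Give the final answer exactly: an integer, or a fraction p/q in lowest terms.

143448

Part 1: total draws C(9,3) = 84; favorable C(3,3) = 1; P = 1/84; answer 1/84
Part 2: B1 = 1/84; threaded value p + q = 85; m = -5; -2*(-5)^4 + 1*(-5)^3 + 3*(-5)^2 - 3*(-5)^1 + 6 = (-1250) + (-125) + (75) + (15) + (6) = -1279; answer -1279
Part 3: B2 = -1279; d = -33; T(2) = 3*(-6) - 2*(-33) = 48; iterating: T(2)=48, T(3)=156, T(4)=372, T(5)=804, T(6)=1668, T(7)=3396, T(8)=6852, T(9)=13764, T(10)=27588, T(11)=55236, T(12)=110532, T(13)=221124, T(14)=442308; answer 442308
Part 4: B3 = 442308; w = 71718; 71718 = 2 * 3 * 11953; sigma = (1 + 2) * (1 + 3) * (1 + 11953) = 3 * 4 * 11954 = 143448; answer 143448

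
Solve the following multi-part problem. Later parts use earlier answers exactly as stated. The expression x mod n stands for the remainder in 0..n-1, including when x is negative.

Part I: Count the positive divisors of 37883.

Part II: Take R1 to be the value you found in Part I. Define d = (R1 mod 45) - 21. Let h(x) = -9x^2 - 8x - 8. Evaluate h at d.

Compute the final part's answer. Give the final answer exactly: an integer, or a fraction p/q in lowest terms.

-2473

Part I: 37883 = 43 * 881; number of divisors = (1+1) * (1+1) = 4; answer 4
Part II: R1 = 4; d = -17; -9*(-17)^2 - 8*(-17)^1 - 8 = (-2601) + (136) + (-8) = -2473; answer -2473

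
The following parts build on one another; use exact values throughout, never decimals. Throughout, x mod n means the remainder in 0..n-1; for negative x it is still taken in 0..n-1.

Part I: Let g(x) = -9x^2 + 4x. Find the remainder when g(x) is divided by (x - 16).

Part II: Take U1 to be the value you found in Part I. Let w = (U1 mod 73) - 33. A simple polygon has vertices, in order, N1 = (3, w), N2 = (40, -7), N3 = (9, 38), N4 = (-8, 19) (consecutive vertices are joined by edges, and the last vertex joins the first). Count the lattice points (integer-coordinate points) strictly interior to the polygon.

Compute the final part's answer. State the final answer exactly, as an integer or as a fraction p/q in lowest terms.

Part I: remainder = value at the root: -9*(16)^2 + 4*(16)^1 = (-2304) + (64) = -2240; answer -2240
Part II: U1 = -2240; w = -10; cross terms: (3*-7 - 40*-10)=379, (40*38 - 9*-7)=1583, (9*19 - -8*38)=475, (-8*-10 - 3*19)=23; twice the area = |2460| = 2460; area = 1230; boundary points = 1 + 1 + 1 + 1 = 4; strictly interior points = area - boundary/2 + 1 = 1229; answer 1229

1229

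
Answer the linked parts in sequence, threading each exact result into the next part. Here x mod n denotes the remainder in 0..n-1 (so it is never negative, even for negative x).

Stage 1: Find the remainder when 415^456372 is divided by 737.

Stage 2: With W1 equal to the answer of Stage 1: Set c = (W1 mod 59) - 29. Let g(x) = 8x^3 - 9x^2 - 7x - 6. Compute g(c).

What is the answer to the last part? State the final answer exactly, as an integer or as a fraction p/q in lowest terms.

134336

Stage 1: squarings mod 737: 415^1=415, 415^2=504, 415^4=488, 415^8=93, 415^16=542, 415^32=438, 415^64=224, 415^128=60, 415^256=652, 415^512=592, 415^1024=389, 415^2048=236, 415^4096=421, 415^8192=361, 415^16384=609, 415^32768=170, 415^65536=157, 415^131072=328, 415^262144=719; 415^456372 = 415^4 * 415^16 * 415^32 * 415^128 * 415^512 * 415^1024 * 415^4096 * 415^8192 * 415^16384 * 415^32768 * 415^131072 * 415^262144 = 350 (mod 737); answer 350
Stage 2: W1 = 350; c = 26; 8*(26)^3 - 9*(26)^2 - 7*(26)^1 - 6 = (140608) + (-6084) + (-182) + (-6) = 134336; answer 134336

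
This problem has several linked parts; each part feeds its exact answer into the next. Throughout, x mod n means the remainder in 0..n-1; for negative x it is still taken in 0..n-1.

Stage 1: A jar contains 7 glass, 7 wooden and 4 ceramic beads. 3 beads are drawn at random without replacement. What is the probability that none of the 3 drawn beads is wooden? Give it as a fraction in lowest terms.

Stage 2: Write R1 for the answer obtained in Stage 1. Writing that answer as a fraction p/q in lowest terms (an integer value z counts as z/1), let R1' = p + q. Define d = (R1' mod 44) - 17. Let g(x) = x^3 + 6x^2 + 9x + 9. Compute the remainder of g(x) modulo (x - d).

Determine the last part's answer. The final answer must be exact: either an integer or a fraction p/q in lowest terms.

Stage 1: total draws C(18,3) = 816; favorable C(11,3) = 165; P = 55/272; answer 55/272
Stage 2: R1 = 55/272; threaded value p + q = 327; d = 2; remainder = value at the root: 1*(2)^3 + 6*(2)^2 + 9*(2)^1 + 9 = (8) + (24) + (18) + (9) = 59; answer 59

59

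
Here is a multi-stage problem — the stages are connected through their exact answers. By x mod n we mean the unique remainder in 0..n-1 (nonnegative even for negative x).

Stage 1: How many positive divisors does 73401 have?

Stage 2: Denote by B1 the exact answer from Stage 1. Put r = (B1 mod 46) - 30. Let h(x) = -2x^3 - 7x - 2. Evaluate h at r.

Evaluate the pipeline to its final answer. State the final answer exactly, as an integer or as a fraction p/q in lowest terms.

21448

Stage 1: 73401 = 3 * 43 * 569; number of divisors = (1+1) * (1+1) * (1+1) = 8; answer 8
Stage 2: B1 = 8; r = -22; -2*(-22)^3 - 7*(-22)^1 - 2 = (21296) + (154) + (-2) = 21448; answer 21448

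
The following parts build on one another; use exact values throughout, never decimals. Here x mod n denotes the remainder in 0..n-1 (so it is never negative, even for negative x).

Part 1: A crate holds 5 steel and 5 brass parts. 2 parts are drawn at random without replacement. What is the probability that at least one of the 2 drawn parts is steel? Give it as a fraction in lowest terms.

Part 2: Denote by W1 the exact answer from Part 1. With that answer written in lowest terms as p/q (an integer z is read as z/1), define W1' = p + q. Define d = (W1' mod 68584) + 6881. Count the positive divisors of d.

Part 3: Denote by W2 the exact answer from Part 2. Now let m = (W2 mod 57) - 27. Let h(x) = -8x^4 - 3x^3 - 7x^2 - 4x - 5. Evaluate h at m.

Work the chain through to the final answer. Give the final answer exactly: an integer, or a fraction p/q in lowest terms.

-396395

Part 1: total draws C(10,2) = 45; complement C(5,2) = 10; favorable 45 - 10 = 35; P = 7/9; answer 7/9
Part 2: W1 = 7/9; threaded value p + q = 16; d = 6897; 6897 = 3 * 11^2 * 19; number of divisors = (1+1) * (2+1) * (1+1) = 12; answer 12
Part 3: W2 = 12; m = -15; -8*(-15)^4 - 3*(-15)^3 - 7*(-15)^2 - 4*(-15)^1 - 5 = (-405000) + (10125) + (-1575) + (60) + (-5) = -396395; answer -396395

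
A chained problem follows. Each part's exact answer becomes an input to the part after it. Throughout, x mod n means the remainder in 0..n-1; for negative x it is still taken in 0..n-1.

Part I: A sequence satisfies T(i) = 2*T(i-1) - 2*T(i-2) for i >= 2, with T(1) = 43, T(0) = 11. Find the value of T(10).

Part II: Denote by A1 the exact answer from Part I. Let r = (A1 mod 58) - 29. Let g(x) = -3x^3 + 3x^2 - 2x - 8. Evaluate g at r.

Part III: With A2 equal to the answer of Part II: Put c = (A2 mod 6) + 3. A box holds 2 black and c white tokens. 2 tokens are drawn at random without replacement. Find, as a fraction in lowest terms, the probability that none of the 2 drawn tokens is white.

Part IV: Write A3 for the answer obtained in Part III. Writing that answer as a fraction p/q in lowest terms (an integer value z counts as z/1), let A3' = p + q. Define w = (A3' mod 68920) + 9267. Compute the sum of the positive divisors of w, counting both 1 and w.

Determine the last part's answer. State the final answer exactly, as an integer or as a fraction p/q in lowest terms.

17460

Part I: T(2) = 2*(43) - 2*(11) = 64; iterating: T(2)=64, T(3)=42, T(4)=-44, T(5)=-172, T(6)=-256, T(7)=-168, T(8)=176, T(9)=688, T(10)=1024; answer 1024
Part II: A1 = 1024; r = 9; -3*(9)^3 + 3*(9)^2 - 2*(9)^1 - 8 = (-2187) + (243) + (-18) + (-8) = -1970; answer -1970
Part III: A2 = -1970; c = 7; total draws C(9,2) = 36; favorable C(2,2) = 1; P = 1/36; answer 1/36
Part IV: A3 = 1/36; threaded value p + q = 37; w = 9304; 9304 = 2^3 * 1163; sigma = (1 + 2 + 4 + 8) * (1 + 1163) = 15 * 1164 = 17460; answer 17460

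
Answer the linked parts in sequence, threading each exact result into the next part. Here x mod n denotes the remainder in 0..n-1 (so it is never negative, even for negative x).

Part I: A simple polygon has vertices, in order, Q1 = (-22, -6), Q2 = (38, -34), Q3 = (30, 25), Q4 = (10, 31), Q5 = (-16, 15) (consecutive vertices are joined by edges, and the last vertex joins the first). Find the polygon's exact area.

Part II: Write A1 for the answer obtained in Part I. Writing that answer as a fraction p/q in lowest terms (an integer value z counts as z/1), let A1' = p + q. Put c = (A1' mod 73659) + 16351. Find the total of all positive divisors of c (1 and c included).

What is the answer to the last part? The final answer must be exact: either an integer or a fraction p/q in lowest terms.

18702

Part I: cross terms: (-22*-34 - 38*-6)=976, (38*25 - 30*-34)=1970, (30*31 - 10*25)=680, (10*15 - -16*31)=646, (-16*-6 - -22*15)=426; twice the area = |4698| = 4698; area = 2349; answer 2349
Part II: A1 = 2349; threaded value p + q = 2350; c = 18701; 18701 is prime, so its only divisors are 1 and 18701; sigma = 1 + 18701 = 18702; answer 18702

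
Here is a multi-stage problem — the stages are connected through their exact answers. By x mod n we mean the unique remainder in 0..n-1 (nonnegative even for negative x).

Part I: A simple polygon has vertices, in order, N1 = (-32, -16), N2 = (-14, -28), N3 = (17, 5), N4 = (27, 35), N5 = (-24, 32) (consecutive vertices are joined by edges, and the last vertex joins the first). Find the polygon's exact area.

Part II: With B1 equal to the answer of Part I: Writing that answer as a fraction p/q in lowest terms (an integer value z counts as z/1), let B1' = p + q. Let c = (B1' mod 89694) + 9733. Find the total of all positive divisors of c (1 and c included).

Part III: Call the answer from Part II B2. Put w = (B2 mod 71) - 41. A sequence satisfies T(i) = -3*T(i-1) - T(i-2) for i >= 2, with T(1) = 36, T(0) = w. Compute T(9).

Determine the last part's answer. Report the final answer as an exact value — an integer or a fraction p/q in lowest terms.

106842

Part I: cross terms: (-32*-28 - -14*-16)=672, (-14*5 - 17*-28)=406, (17*35 - 27*5)=460, (27*32 - -24*35)=1704, (-24*-16 - -32*32)=1408; twice the area = |4650| = 4650; area = 2325; answer 2325
Part II: B1 = 2325; threaded value p + q = 2326; c = 12059; 12059 = 31 * 389; sigma = (1 + 31) * (1 + 389) = 32 * 390 = 12480; answer 12480
Part III: B2 = 12480; w = 14; T(2) = -3*(36) - 1*(14) = -122; iterating: T(2)=-122, T(3)=330, T(4)=-868, T(5)=2274, T(6)=-5954, T(7)=15588, T(8)=-40810, T(9)=106842; answer 106842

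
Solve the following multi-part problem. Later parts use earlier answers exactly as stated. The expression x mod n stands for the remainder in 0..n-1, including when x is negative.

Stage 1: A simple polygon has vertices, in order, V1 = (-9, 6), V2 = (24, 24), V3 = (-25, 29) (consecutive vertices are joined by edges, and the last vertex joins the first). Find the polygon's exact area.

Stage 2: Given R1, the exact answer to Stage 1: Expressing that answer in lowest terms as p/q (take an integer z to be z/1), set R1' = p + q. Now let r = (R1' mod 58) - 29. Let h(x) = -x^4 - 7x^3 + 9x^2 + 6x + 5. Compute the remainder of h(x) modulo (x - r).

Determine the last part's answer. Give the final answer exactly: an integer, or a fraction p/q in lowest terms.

Stage 1: cross terms: (-9*24 - 24*6)=-360, (24*29 - -25*24)=1296, (-25*6 - -9*29)=111; twice the area = |1047| = 1047; area = 1047/2; answer 1047/2
Stage 2: R1 = 1047/2; threaded value p + q = 1049; r = -24; remainder = value at the root: -1*(-24)^4 - 7*(-24)^3 + 9*(-24)^2 + 6*(-24)^1 + 5 = (-331776) + (96768) + (5184) + (-144) + (5) = -229963; answer -229963

-229963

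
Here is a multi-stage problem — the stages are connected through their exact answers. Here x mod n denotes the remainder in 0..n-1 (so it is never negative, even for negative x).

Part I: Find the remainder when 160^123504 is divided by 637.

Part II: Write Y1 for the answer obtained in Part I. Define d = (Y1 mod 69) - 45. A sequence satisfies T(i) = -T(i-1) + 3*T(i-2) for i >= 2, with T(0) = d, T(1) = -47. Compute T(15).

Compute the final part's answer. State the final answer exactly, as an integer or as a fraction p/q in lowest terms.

Part I: squarings mod 637: 160^1=160, 160^2=120, 160^4=386, 160^8=575, 160^16=22, 160^32=484, 160^64=477, 160^128=120, 160^256=386, 160^512=575, 160^1024=22, 160^2048=484, 160^4096=477, 160^8192=120, 160^16384=386, 160^32768=575, 160^65536=22; 160^123504 = 160^16 * 160^32 * 160^64 * 160^512 * 160^8192 * 160^16384 * 160^32768 * 160^65536 = 547 (mod 637); answer 547
Part II: Y1 = 547; d = 19; T(2) = -1*(-47) + 3*(19) = 104; iterating: T(2)=104, T(3)=-245, T(4)=557, T(5)=-1292, T(6)=2963, T(7)=-6839, T(8)=15728, T(9)=-36245, T(10)=83429, T(11)=-192164, T(12)=442451, T(13)=-1018943, T(14)=2346296, T(15)=-5403125; answer -5403125

-5403125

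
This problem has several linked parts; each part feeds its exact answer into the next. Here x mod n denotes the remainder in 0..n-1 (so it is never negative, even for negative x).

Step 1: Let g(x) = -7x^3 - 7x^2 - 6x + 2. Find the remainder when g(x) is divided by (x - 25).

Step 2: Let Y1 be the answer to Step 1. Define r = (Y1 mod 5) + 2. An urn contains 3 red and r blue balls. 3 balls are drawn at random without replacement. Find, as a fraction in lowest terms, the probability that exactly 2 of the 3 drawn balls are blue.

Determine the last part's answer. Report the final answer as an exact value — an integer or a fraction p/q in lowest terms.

Step 1: remainder = value at the root: -7*(25)^3 - 7*(25)^2 - 6*(25)^1 + 2 = (-109375) + (-4375) + (-150) + (2) = -113898; answer -113898
Step 2: Y1 = -113898; r = 4; total draws C(7,3) = 35; favorable C(4,2)*C(3,1) = 18; P = 18/35; answer 18/35

18/35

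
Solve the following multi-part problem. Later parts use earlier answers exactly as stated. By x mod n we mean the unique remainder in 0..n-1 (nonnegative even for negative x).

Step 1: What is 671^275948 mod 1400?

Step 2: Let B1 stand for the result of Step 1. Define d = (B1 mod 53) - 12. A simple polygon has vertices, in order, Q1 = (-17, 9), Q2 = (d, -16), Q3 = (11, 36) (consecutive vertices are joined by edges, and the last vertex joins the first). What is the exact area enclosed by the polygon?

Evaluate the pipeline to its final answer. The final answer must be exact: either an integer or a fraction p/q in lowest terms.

Step 1: squarings mod 1400: 671^1=671, 671^2=841, 671^4=281, 671^8=561, 671^16=1121, 671^32=841, 671^64=281, 671^128=561, 671^256=1121, 671^512=841, 671^1024=281, 671^2048=561, 671^4096=1121, 671^8192=841, 671^16384=281, 671^32768=561, 671^65536=1121, 671^131072=841, 671^262144=281; 671^275948 = 671^4 * 671^8 * 671^32 * 671^64 * 671^128 * 671^256 * 671^1024 * 671^4096 * 671^8192 * 671^262144 = 561 (mod 1400); answer 561
Step 2: B1 = 561; d = 19; cross terms: (-17*-16 - 19*9)=101, (19*36 - 11*-16)=860, (11*9 - -17*36)=711; twice the area = |1672| = 1672; area = 836; answer 836

836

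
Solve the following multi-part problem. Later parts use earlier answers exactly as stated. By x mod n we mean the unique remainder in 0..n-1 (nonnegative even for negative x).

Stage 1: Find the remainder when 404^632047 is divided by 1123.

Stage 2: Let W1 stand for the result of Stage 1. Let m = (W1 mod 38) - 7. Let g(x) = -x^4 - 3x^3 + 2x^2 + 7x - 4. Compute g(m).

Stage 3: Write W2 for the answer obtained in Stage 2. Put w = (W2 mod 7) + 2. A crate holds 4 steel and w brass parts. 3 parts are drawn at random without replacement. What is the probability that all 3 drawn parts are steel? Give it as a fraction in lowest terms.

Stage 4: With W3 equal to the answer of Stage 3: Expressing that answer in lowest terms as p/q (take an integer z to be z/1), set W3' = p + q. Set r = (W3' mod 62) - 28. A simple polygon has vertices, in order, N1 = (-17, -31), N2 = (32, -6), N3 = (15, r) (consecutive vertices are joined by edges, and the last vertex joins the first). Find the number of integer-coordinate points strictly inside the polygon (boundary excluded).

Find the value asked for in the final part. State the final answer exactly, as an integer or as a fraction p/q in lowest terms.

1037

Stage 1: squarings mod 1123: 404^1=404, 404^2=381, 404^4=294, 404^8=1088, 404^16=102, 404^32=297, 404^64=615, 404^128=897, 404^256=541, 404^512=701, 404^1024=650, 404^2048=252, 404^4096=616, 404^8192=1005, 404^16384=448, 404^32768=810, 404^65536=268, 404^131072=1075, 404^262144=58, 404^524288=1118; 404^632047 = 404^1 * 404^2 * 404^4 * 404^8 * 404^32 * 404^64 * 404^128 * 404^1024 * 404^8192 * 404^32768 * 404^65536 * 404^524288 = 320 (mod 1123); answer 320
Stage 2: W1 = 320; m = 9; -1*(9)^4 - 3*(9)^3 + 2*(9)^2 + 7*(9)^1 - 4 = (-6561) + (-2187) + (162) + (63) + (-4) = -8527; answer -8527
Stage 3: W2 = -8527; w = 8; total draws C(12,3) = 220; favorable C(4,3) = 4; P = 1/55; answer 1/55
Stage 4: W3 = 1/55; threaded value p + q = 56; r = 28; cross terms: (-17*-6 - 32*-31)=1094, (32*28 - 15*-6)=986, (15*-31 - -17*28)=11; twice the area = |2091| = 2091; area = 2091/2; boundary points = 1 + 17 + 1 = 19; strictly interior points = area - boundary/2 + 1 = 1037; answer 1037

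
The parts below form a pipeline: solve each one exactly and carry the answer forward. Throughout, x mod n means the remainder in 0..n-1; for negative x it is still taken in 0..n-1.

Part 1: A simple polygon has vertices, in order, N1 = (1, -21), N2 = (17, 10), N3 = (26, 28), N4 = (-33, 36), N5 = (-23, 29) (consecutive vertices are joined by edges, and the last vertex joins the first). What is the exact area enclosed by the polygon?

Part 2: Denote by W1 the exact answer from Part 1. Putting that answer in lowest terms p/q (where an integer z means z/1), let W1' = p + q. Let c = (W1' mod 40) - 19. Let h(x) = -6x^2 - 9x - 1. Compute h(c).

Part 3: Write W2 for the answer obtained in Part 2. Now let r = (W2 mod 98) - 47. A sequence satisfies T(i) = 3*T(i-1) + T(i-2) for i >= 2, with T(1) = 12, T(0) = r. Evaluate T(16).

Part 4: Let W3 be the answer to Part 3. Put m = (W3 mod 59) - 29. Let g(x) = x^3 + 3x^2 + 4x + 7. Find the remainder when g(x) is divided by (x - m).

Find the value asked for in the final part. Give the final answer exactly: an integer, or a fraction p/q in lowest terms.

Part 1: cross terms: (1*10 - 17*-21)=367, (17*28 - 26*10)=216, (26*36 - -33*28)=1860, (-33*29 - -23*36)=-129, (-23*-21 - 1*29)=454; twice the area = |2768| = 2768; area = 1384; answer 1384
Part 2: W1 = 1384; threaded value p + q = 1385; c = 6; -6*(6)^2 - 9*(6)^1 - 1 = (-216) + (-54) + (-1) = -271; answer -271
Part 3: W2 = -271; r = -24; T(2) = 3*(12) + 1*(-24) = 12; iterating: T(2)=12, T(3)=48, T(4)=156, T(5)=516, T(6)=1704, T(7)=5628, T(8)=18588, T(9)=61392, T(10)=202764, T(11)=669684, T(12)=2211816, T(13)=7305132, T(14)=24127212, T(15)=79686768, T(16)=263187516; answer 263187516
Part 4: W3 = 263187516; m = -8; remainder = value at the root: 1*(-8)^3 + 3*(-8)^2 + 4*(-8)^1 + 7 = (-512) + (192) + (-32) + (7) = -345; answer -345

-345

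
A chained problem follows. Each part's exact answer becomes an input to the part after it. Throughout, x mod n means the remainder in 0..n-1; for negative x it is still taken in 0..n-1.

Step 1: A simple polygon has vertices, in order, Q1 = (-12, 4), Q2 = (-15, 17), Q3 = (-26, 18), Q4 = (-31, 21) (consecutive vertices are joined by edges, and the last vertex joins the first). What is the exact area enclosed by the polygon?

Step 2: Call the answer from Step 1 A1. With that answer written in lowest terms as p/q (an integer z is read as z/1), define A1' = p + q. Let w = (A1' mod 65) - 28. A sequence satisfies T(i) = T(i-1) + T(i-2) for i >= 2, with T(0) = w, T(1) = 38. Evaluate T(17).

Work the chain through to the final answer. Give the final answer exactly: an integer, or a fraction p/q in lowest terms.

Step 1: cross terms: (-12*17 - -15*4)=-144, (-15*18 - -26*17)=172, (-26*21 - -31*18)=12, (-31*4 - -12*21)=128; twice the area = |168| = 168; area = 84; answer 84
Step 2: A1 = 84; threaded value p + q = 85; w = -8; T(2) = 1*(38) + 1*(-8) = 30; iterating: T(2)=30, T(3)=68, T(4)=98, T(5)=166, T(6)=264, T(7)=430, T(8)=694, T(9)=1124, T(10)=1818, T(11)=2942, T(12)=4760, T(13)=7702, T(14)=12462, T(15)=20164, T(16)=32626, T(17)=52790; answer 52790

52790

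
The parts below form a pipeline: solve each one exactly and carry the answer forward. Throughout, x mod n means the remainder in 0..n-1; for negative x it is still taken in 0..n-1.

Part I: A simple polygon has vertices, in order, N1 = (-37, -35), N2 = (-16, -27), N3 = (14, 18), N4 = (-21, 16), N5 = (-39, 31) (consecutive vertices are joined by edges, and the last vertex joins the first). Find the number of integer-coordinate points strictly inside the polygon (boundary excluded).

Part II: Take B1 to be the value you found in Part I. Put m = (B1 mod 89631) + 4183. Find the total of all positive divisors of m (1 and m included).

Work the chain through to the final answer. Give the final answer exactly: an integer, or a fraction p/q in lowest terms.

5982

Part I: cross terms: (-37*-27 - -16*-35)=439, (-16*18 - 14*-27)=90, (14*16 - -21*18)=602, (-21*31 - -39*16)=-27, (-39*-35 - -37*31)=2512; twice the area = |3616| = 3616; area = 1808; boundary points = 1 + 15 + 1 + 3 + 2 = 22; strictly interior points = area - boundary/2 + 1 = 1798; answer 1798
Part II: B1 = 1798; m = 5981; 5981 is prime, so its only divisors are 1 and 5981; sigma = 1 + 5981 = 5982; answer 5982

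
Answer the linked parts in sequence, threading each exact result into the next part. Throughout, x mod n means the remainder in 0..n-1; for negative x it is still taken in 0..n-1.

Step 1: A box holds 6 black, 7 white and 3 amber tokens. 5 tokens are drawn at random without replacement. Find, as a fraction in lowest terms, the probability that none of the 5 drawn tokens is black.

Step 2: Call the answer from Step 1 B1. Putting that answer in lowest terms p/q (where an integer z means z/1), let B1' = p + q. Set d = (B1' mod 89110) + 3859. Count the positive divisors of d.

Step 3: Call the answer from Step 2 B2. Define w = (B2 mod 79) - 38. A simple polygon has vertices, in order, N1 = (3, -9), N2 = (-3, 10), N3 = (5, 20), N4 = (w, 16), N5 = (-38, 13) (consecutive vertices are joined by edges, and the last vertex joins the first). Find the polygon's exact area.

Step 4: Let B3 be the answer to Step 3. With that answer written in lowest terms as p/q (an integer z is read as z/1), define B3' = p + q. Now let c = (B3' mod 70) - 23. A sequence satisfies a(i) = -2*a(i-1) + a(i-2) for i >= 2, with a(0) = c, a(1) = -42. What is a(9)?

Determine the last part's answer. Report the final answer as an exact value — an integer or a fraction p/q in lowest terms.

-55650

Step 1: total draws C(16,5) = 4368; favorable C(10,5) = 252; P = 3/52; answer 3/52
Step 2: B1 = 3/52; threaded value p + q = 55; d = 3914; 3914 = 2 * 19 * 103; number of divisors = (1+1) * (1+1) * (1+1) = 8; answer 8
Step 3: B2 = 8; w = -30; cross terms: (3*10 - -3*-9)=3, (-3*20 - 5*10)=-110, (5*16 - -30*20)=680, (-30*13 - -38*16)=218, (-38*-9 - 3*13)=303; twice the area = |1094| = 1094; area = 547; answer 547
Step 4: B3 = 547; threaded value p + q = 548; c = 35; a(2) = -2*(-42) + 1*(35) = 119; iterating: a(2)=119, a(3)=-280, a(4)=679, a(5)=-1638, a(6)=3955, a(7)=-9548, a(8)=23051, a(9)=-55650; answer -55650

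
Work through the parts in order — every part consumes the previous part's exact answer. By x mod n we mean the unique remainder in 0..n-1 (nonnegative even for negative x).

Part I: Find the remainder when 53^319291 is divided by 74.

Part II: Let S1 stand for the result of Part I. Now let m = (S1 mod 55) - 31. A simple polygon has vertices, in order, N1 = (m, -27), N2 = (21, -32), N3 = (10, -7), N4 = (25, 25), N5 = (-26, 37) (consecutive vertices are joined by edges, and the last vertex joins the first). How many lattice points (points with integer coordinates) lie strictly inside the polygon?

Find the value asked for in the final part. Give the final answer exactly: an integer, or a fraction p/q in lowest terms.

1096

Part I: squarings mod 74: 53^1=53, 53^2=71, 53^4=9, 53^8=7, 53^16=49, 53^32=33, 53^64=53, 53^128=71, 53^256=9, 53^512=7, 53^1024=49, 53^2048=33, 53^4096=53, 53^8192=71, 53^16384=9, 53^32768=7, 53^65536=49, 53^131072=33, 53^262144=53; 53^319291 = 53^1 * 53^2 * 53^8 * 53^16 * 53^32 * 53^256 * 53^512 * 53^1024 * 53^2048 * 53^4096 * 53^16384 * 53^32768 * 53^262144 = 49 (mod 74); answer 49
Part II: S1 = 49; m = 18; cross terms: (18*-32 - 21*-27)=-9, (21*-7 - 10*-32)=173, (10*25 - 25*-7)=425, (25*37 - -26*25)=1575, (-26*-27 - 18*37)=36; twice the area = |2200| = 2200; area = 1100; boundary points = 1 + 1 + 1 + 3 + 4 = 10; strictly interior points = area - boundary/2 + 1 = 1096; answer 1096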